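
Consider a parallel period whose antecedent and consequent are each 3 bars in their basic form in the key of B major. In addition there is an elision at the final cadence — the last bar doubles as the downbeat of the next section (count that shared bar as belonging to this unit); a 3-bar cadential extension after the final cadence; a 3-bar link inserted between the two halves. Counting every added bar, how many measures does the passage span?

Basic parallel period: 3 + 3 = 6 bars.
6 (basic form) + 3 (cadential extension) + 3 (link) = 12.
The elision shares a bar with the next section but does not change this unit's count.

12 measures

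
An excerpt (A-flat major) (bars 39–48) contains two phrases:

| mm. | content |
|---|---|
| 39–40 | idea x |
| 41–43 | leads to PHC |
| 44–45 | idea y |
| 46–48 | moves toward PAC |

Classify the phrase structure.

Phrase 1 ends with a Phrygian half cadence (weaker) and phrase 2 with a perfect authentic cadence (stronger): antecedent + consequent = a period.
The two phrases open with different material (x / y), so the period is contrasting.

contrasting period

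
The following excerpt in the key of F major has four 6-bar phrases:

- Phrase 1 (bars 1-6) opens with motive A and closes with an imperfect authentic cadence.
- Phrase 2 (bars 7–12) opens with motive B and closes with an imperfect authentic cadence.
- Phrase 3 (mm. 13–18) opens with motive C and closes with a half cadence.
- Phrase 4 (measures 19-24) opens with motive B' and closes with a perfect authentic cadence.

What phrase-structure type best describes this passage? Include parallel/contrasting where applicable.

contrasting double period

Four phrases in two halves: the first half (mm. 1–12) ends with an imperfect authentic cadence, the second (measures 13-24) with a perfect authentic cadence — a large antecedent–consequent pair, i.e. a double period.
Phrase 3 begins with different material from phrase 1, making it contrasting.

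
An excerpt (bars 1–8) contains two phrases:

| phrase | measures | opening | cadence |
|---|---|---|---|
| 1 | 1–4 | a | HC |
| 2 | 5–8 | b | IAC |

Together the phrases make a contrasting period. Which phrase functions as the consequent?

The phrase ending with the weaker cadence (half cadence) is the antecedent; the one ending more conclusively (imperfect authentic cadence) is the consequent. The consequent is phrase 2.

phrase 2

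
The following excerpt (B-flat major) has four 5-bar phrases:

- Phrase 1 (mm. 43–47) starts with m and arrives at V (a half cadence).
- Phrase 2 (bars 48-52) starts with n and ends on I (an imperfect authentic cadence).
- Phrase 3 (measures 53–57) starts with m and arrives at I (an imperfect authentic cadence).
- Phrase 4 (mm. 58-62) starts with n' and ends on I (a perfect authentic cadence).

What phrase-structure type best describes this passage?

Four phrases in two halves: the first half (bars 43–52) ends with an imperfect authentic cadence, the second (bars 53–62) with a perfect authentic cadence — a large antecedent–consequent pair, i.e. a double period.
Phrase 3 begins with the same material as phrase 1, making it parallel.

parallel double period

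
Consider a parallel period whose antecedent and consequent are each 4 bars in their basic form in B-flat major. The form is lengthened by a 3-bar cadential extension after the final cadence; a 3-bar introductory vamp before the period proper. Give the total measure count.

14 measures

Basic parallel period: 4 + 4 = 8 bars.
8 (basic form) + 3 (cadential extension) + 3 (introduction) = 14.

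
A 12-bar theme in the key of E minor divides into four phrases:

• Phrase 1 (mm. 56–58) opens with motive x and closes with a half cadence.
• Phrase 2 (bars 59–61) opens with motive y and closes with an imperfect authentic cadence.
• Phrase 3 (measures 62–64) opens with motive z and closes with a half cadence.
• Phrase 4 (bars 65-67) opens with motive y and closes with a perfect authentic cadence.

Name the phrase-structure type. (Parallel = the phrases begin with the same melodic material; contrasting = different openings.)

Four phrases in two halves: the first half (measures 56-61) ends with an imperfect authentic cadence, the second (mm. 62–67) with a perfect authentic cadence — a large antecedent–consequent pair, i.e. a double period.
Phrase 3 begins with different material from phrase 1, making it contrasting.

contrasting double period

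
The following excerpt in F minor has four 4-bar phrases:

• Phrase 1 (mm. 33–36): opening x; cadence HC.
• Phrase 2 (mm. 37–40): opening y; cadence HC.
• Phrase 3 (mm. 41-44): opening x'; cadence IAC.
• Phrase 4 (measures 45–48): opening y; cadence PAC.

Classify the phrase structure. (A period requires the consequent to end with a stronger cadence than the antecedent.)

Four phrases in two halves: the first half (mm. 33-40) ends with a half cadence, the second (bars 41-48) with a perfect authentic cadence — a large antecedent–consequent pair, i.e. a double period.
Phrase 3 begins with the same material as phrase 1, making it parallel.

parallel double period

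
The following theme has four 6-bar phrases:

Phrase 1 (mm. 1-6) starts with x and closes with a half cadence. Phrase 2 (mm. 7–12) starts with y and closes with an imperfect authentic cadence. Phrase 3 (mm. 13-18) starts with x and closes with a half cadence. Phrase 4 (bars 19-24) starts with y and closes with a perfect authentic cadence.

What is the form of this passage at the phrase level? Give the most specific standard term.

parallel double period

Four phrases in two halves: the first half (mm. 1–12) ends with an imperfect authentic cadence, the second (mm. 13–24) with a perfect authentic cadence — a large antecedent–consequent pair, i.e. a double period.
Phrase 3 begins with the same material as phrase 1, making it parallel.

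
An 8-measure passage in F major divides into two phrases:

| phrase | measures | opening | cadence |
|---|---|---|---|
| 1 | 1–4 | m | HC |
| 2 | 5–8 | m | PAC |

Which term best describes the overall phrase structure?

Phrase 1 ends with a half cadence (weaker) and phrase 2 with a perfect authentic cadence (stronger): antecedent + consequent = a period.
The two phrases open with the same material (m / m), so the period is parallel.

parallel period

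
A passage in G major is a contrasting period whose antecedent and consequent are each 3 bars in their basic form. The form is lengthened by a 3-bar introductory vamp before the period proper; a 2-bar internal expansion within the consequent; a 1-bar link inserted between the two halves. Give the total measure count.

12 measures

Basic contrasting period: 3 + 3 = 6 bars.
6 (basic form) + 3 (introduction) + 2 (internal expansion) + 1 (link) = 12.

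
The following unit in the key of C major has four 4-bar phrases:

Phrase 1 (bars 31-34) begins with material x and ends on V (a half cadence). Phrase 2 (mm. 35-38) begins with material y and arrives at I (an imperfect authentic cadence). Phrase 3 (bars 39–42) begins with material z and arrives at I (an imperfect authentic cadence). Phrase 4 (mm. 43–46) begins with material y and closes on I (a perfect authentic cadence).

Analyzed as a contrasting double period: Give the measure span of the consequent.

In a double period the four phrases pair into a large antecedent (phrases 1–2, ending imperfect authentic cadence) and a large consequent (phrases 3–4, ending perfect authentic cadence). The consequent spans bars 39-46.

measures 39–46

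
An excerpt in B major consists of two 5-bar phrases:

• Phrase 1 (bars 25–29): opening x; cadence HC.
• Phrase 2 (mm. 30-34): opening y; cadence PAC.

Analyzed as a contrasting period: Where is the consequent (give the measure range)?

The antecedent is the phrase ending with the weaker cadence (half cadence, phrase 1) and the consequent the one ending more conclusively (perfect authentic cadence, phrase 2); the consequent is mm. 30–34.

measures 30–34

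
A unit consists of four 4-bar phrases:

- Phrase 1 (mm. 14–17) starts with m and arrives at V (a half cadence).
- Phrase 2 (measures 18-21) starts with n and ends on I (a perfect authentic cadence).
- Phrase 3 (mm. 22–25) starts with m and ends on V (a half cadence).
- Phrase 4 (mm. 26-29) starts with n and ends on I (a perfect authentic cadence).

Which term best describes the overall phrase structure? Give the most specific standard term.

The cadence pattern HC–PAC–HC–PAC is weak–strong twice, and phrases 3–4 restate phrases 1–2: a period heard twice, not a double period (which would end weakly at phrase 2).

repeated period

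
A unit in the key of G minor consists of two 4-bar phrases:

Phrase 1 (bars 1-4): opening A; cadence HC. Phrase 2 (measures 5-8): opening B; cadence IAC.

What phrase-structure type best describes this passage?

Phrase 1 ends with a half cadence (weaker) and phrase 2 with an imperfect authentic cadence (stronger): antecedent + consequent = a period.
The two phrases open with different material (A / B), so the period is contrasting.

contrasting period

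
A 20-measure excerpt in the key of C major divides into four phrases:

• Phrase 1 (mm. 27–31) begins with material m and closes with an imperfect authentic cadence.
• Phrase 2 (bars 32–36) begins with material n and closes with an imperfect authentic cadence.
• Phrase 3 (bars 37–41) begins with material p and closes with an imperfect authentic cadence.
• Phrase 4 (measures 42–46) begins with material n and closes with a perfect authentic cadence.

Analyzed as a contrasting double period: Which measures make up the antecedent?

In a double period the four phrases pair into a large antecedent (phrases 1–2, ending imperfect authentic cadence) and a large consequent (phrases 3–4, ending perfect authentic cadence). The antecedent spans mm. 27–36.

measures 27–36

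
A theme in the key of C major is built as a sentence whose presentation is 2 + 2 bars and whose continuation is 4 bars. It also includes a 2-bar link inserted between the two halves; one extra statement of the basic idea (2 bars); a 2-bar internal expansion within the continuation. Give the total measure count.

Basic sentence: 2 + 2 + 4 = 8 bars.
8 (basic form) + 2 (link) + 2 (extra statement) + 2 (internal expansion) = 14.

14 measures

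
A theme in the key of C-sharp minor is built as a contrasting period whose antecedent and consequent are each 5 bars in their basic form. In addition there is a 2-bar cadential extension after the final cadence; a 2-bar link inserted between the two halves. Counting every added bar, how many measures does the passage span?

14 measures

Basic contrasting period: 5 + 5 = 10 bars.
10 (basic form) + 2 (cadential extension) + 2 (link) = 14.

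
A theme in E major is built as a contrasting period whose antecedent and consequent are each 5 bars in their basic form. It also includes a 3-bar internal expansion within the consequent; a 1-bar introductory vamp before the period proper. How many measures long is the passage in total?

14 measures

Basic contrasting period: 5 + 5 = 10 bars.
10 (basic form) + 3 (internal expansion) + 1 (introduction) = 14.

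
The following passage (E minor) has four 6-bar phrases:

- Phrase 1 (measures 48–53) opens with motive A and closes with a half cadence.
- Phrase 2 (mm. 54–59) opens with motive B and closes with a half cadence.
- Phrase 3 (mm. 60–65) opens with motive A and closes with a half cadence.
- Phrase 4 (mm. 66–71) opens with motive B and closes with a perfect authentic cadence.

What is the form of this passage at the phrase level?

Four phrases in two halves: the first half (mm. 48–59) ends with a half cadence, the second (measures 60–71) with a perfect authentic cadence — a large antecedent–consequent pair, i.e. a double period.
Phrase 3 begins with the same material as phrase 1, making it parallel.

parallel double period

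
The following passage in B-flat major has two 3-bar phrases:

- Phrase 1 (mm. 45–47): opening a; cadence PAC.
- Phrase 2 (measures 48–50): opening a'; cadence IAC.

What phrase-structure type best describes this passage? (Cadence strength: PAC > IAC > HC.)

phrase group

The second phrase closes with an imperfect authentic cadence, which is not stronger than the first phrase's perfect authentic cadence; without a weak→strong cadential pair there is no antecedent–consequent relationship, so this is a phrase group rather than a period.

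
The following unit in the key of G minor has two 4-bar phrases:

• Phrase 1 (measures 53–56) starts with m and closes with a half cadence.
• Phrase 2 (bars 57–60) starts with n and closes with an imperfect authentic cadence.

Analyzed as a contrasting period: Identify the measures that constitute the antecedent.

The antecedent is the phrase ending with the weaker cadence (half cadence, phrase 1) and the consequent the one ending more conclusively (imperfect authentic cadence, phrase 2); the antecedent is mm. 53–56.

measures 53–56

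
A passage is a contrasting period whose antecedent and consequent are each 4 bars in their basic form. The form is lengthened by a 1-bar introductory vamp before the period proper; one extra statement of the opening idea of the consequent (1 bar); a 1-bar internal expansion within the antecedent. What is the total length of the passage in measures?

11 measures

Basic contrasting period: 4 + 4 = 8 bars.
8 (basic form) + 1 (introduction) + 1 (extra statement) + 1 (internal expansion) = 11.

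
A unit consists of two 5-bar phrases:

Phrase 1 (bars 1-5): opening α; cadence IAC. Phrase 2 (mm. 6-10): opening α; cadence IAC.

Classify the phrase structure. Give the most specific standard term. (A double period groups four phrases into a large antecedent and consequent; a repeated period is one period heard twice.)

Both phrases have the same opening (α) and the same cadence (imperfect authentic cadence): the second is a restatement, not a consequent, so this is a repeated phrase rather than a period.

repeated phrase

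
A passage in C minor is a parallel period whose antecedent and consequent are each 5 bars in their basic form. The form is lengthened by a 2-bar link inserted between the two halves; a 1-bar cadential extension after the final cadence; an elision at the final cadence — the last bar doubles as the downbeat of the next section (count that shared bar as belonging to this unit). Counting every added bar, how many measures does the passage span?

13 measures

Basic parallel period: 5 + 5 = 10 bars.
10 (basic form) + 2 (link) + 1 (cadential extension) = 13.
The elision shares a bar with the next section but does not change this unit's count.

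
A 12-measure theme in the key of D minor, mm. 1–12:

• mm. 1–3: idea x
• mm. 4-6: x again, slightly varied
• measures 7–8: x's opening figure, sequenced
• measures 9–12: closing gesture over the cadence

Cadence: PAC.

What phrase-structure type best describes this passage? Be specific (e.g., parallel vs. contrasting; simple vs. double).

Basic idea (mm. 1–3) + its repetition (mm. 4-6) form the presentation; fragmentation and cadence (mm. 7-12) form the continuation — the 12-bar whole is a sentence.

sentence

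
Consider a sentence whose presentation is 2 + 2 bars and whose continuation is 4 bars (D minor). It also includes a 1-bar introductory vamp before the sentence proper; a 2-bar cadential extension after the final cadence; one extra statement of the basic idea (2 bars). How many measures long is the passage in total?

Basic sentence: 2 + 2 + 4 = 8 bars.
8 (basic form) + 1 (introduction) + 2 (cadential extension) + 2 (extra statement) = 13.

13 measures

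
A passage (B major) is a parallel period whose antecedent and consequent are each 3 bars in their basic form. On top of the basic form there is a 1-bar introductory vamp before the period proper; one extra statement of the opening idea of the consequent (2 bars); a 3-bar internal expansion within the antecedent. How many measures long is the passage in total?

12 measures

Basic parallel period: 3 + 3 = 6 bars.
6 (basic form) + 1 (introduction) + 2 (extra statement) + 3 (internal expansion) = 12.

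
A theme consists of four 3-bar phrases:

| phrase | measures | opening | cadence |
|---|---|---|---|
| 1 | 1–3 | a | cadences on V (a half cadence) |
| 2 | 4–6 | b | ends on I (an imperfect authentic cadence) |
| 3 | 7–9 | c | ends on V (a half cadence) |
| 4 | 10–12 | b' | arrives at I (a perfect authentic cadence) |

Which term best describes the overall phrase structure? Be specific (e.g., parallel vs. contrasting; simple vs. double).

Four phrases in two halves: the first half (mm. 1-6) ends with an imperfect authentic cadence, the second (measures 7-12) with a perfect authentic cadence — a large antecedent–consequent pair, i.e. a double period.
Phrase 3 begins with different material from phrase 1, making it contrasting.

contrasting double period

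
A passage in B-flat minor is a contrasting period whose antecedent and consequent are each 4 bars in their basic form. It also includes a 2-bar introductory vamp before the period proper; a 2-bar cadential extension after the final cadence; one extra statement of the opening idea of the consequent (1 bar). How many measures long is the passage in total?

13 measures

Basic contrasting period: 4 + 4 = 8 bars.
8 (basic form) + 2 (introduction) + 2 (cadential extension) + 1 (extra statement) = 13.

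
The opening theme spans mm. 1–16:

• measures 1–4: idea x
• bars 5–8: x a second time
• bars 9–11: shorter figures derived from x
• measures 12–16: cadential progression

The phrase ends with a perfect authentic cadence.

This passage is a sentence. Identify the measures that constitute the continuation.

measures 9–16

After the presentation (bars 1-8), the continuation covers the fragmentation through the cadence: bars 9–16.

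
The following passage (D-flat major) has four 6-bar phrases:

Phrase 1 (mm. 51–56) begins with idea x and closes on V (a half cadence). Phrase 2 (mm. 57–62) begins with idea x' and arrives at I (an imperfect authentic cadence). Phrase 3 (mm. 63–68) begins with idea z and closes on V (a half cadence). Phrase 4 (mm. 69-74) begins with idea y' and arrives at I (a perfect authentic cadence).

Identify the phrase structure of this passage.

contrasting double period

Four phrases in two halves: the first half (measures 51-62) ends with an imperfect authentic cadence, the second (mm. 63–74) with a perfect authentic cadence — a large antecedent–consequent pair, i.e. a double period.
Phrase 3 begins with different material from phrase 1, making it contrasting.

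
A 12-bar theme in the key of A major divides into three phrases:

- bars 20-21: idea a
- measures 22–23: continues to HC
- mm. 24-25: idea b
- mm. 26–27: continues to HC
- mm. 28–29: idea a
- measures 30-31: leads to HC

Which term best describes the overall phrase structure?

phrase group

The final phrase closes with a half cadence, which is not stronger than the preceding half cadence; the 3 phrases lack an overall antecedent–consequent design and so form a phrase group.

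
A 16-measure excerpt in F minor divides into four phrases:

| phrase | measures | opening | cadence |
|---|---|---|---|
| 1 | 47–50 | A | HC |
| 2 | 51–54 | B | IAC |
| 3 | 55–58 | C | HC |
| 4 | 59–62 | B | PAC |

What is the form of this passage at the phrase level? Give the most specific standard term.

Four phrases in two halves: the first half (measures 47-54) ends with an imperfect authentic cadence, the second (measures 55–62) with a perfect authentic cadence — a large antecedent–consequent pair, i.e. a double period.
Phrase 3 begins with different material from phrase 1, making it contrasting.

contrasting double period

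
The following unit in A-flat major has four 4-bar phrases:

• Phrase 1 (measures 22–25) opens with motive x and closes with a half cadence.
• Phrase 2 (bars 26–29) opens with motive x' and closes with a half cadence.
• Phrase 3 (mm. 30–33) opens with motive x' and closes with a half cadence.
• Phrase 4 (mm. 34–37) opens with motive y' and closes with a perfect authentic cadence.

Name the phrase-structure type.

parallel double period

Four phrases in two halves: the first half (bars 22–29) ends with a half cadence, the second (mm. 30–37) with a perfect authentic cadence — a large antecedent–consequent pair, i.e. a double period.
Phrase 3 begins with the same material as phrase 1, making it parallel.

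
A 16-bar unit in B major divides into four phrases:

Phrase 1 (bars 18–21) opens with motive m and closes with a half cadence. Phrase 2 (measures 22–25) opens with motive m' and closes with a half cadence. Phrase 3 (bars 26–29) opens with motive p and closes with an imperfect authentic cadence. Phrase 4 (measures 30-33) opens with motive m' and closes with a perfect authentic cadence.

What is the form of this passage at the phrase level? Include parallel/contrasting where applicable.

contrasting double period

Four phrases in two halves: the first half (bars 18-25) ends with a half cadence, the second (measures 26–33) with a perfect authentic cadence — a large antecedent–consequent pair, i.e. a double period.
Phrase 3 begins with different material from phrase 1, making it contrasting.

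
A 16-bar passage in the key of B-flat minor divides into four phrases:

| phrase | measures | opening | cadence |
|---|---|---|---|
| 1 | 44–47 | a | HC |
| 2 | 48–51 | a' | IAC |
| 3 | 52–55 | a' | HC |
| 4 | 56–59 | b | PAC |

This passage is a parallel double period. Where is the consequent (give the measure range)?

measures 52–59

In a double period the four phrases pair into a large antecedent (phrases 1–2, ending imperfect authentic cadence) and a large consequent (phrases 3–4, ending perfect authentic cadence). The consequent spans mm. 52-59.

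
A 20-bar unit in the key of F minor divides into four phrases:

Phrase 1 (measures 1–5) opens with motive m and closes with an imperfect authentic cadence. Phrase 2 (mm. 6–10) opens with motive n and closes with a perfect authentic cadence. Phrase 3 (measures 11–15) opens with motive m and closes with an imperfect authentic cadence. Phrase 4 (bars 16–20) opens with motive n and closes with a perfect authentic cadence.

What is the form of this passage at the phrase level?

The cadence pattern IAC–PAC–IAC–PAC is weak–strong twice, and phrases 3–4 restate phrases 1–2: a period heard twice, not a double period (which would end weakly at phrase 2).

repeated period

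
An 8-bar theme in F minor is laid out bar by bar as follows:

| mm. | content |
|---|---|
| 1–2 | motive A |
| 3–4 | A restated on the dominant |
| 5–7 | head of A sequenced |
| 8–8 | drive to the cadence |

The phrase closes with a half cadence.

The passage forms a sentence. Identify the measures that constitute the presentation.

The presentation of a sentence is the basic idea (bars 1-2) plus its repetition (mm. 3–4); the presentation is therefore bars 1-4.

measures 1–4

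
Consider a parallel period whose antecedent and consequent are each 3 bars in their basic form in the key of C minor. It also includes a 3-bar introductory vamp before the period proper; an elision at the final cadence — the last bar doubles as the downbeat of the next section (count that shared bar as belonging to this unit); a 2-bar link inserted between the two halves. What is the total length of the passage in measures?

11 measures

Basic parallel period: 3 + 3 = 6 bars.
6 (basic form) + 3 (introduction) + 2 (link) = 11.
The elision shares a bar with the next section but does not change this unit's count.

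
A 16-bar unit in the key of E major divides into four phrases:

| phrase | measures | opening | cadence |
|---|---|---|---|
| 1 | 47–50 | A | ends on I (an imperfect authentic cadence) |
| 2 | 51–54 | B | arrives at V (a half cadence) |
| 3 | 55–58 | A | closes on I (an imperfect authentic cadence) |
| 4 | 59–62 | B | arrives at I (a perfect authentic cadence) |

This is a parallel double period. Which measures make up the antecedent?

measures 47–54

In a double period the first pair of phrases (ending half cadence) is the large antecedent and the second pair (ending perfect authentic cadence) is the large consequent; the antecedent is measures 47–54.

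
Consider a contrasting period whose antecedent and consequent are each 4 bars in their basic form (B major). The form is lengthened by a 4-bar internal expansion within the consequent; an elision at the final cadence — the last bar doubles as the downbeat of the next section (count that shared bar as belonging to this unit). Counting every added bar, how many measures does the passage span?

12 measures

Basic contrasting period: 4 + 4 = 8 bars.
8 (basic form) + 4 (internal expansion) = 12.
The elision shares a bar with the next section but does not change this unit's count.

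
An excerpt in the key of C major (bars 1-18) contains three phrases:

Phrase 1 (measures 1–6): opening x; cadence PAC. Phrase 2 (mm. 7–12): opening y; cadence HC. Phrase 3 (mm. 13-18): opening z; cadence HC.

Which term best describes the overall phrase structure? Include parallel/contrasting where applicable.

The final phrase closes with a half cadence, which is not stronger than the preceding half cadence; the 3 phrases lack an overall antecedent–consequent design and so form a phrase group.

phrase group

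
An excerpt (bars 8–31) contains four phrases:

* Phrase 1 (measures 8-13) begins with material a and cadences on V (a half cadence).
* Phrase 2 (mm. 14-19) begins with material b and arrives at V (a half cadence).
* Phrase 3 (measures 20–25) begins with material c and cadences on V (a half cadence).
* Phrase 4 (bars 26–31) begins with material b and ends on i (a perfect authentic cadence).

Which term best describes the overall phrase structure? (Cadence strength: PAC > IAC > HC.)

Four phrases in two halves: the first half (mm. 8–19) ends with a half cadence, the second (measures 20-31) with a perfect authentic cadence — a large antecedent–consequent pair, i.e. a double period.
Phrase 3 begins with different material from phrase 1, making it contrasting.

contrasting double period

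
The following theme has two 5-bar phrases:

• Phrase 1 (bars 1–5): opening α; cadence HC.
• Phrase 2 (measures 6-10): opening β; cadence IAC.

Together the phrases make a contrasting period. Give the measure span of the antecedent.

The phrase ending with the weaker cadence (half cadence) is the antecedent; the one ending more conclusively (imperfect authentic cadence) is the consequent. The antecedent is measures 1–5.

measures 1–5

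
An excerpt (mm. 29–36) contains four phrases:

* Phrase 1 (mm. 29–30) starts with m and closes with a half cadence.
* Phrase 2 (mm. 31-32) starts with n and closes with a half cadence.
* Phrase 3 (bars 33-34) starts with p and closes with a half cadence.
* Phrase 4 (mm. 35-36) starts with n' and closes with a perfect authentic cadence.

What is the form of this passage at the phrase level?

contrasting double period

Four phrases in two halves: the first half (bars 29–32) ends with a half cadence, the second (mm. 33-36) with a perfect authentic cadence — a large antecedent–consequent pair, i.e. a double period.
Phrase 3 begins with different material from phrase 1, making it contrasting.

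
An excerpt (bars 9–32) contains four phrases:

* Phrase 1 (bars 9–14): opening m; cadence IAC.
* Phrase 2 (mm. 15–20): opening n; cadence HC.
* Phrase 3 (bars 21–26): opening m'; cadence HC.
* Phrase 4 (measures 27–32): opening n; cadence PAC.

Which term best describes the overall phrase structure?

Four phrases in two halves: the first half (measures 9-20) ends with a half cadence, the second (bars 21-32) with a perfect authentic cadence — a large antecedent–consequent pair, i.e. a double period.
Phrase 3 begins with the same material as phrase 1, making it parallel.

parallel double period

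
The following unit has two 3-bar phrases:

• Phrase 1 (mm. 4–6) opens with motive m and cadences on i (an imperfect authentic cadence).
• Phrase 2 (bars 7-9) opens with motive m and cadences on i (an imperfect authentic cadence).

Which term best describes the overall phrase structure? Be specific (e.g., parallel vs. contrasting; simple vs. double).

Both phrases have the same opening (m) and the same cadence (imperfect authentic cadence): the second is a restatement, not a consequent, so this is a repeated phrase rather than a period.

repeated phrase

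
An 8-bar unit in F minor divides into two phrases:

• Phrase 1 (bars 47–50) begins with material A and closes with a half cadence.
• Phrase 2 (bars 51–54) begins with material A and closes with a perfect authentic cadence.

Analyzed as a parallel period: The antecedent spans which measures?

The antecedent is the phrase ending with the weaker cadence (half cadence, phrase 1) and the consequent the one ending more conclusively (perfect authentic cadence, phrase 2); the antecedent is mm. 47–50.

measures 47–50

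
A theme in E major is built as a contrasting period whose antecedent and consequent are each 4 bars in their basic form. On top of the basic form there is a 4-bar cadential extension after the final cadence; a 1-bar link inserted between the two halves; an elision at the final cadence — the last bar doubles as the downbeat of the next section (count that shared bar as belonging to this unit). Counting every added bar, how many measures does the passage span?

Basic contrasting period: 4 + 4 = 8 bars.
8 (basic form) + 4 (cadential extension) + 1 (link) = 13.
The elision shares a bar with the next section but does not change this unit's count.

13 measures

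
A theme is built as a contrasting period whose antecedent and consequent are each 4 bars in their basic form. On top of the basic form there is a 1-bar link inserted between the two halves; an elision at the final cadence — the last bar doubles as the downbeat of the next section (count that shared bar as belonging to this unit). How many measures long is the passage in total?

9 measures

Basic contrasting period: 4 + 4 = 8 bars.
8 (basic form) + 1 (link) = 9.
The elision shares a bar with the next section but does not change this unit's count.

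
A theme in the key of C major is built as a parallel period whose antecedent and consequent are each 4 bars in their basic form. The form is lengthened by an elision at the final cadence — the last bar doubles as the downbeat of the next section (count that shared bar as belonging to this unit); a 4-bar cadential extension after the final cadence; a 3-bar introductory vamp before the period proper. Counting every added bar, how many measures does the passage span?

15 measures

Basic parallel period: 4 + 4 = 8 bars.
8 (basic form) + 4 (cadential extension) + 3 (introduction) = 15.
The elision shares a bar with the next section but does not change this unit's count.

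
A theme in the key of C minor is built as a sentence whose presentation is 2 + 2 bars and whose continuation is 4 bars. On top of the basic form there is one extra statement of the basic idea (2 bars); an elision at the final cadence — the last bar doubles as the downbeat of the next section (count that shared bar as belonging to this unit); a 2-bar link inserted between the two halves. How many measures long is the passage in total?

Basic sentence: 2 + 2 + 4 = 8 bars.
8 (basic form) + 2 (extra statement) + 2 (link) = 12.
The elision shares a bar with the next section but does not change this unit's count.

12 measures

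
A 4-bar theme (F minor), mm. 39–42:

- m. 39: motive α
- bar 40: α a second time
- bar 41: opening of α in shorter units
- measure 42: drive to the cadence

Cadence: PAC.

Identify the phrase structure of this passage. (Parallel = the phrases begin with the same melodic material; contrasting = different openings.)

sentence

Basic idea (m. 39) + its repetition (m. 40) form the presentation; fragmentation and cadence (measures 41-42) form the continuation — the 4-bar whole is a sentence.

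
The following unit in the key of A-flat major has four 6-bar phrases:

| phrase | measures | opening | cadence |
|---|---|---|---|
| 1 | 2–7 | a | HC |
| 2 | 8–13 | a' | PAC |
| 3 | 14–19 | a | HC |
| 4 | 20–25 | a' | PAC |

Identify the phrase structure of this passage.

The cadence pattern HC–PAC–HC–PAC is weak–strong twice, and phrases 3–4 restate phrases 1–2: a period heard twice, not a double period (which would end weakly at phrase 2).

repeated period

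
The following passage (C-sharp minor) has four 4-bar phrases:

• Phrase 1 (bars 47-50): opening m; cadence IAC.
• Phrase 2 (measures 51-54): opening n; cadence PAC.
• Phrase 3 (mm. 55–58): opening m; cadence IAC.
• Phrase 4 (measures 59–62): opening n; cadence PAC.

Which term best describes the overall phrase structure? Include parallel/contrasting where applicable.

repeated period

The cadence pattern IAC–PAC–IAC–PAC is weak–strong twice, and phrases 3–4 restate phrases 1–2: a period heard twice, not a double period (which would end weakly at phrase 2).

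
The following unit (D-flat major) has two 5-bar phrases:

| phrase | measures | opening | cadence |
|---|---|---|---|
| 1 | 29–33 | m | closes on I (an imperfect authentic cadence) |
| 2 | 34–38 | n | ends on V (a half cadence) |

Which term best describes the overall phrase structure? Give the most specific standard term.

The second phrase closes with a half cadence, which is not stronger than the first phrase's imperfect authentic cadence; without a weak→strong cadential pair there is no antecedent–consequent relationship, so this is a phrase group rather than a period.

phrase group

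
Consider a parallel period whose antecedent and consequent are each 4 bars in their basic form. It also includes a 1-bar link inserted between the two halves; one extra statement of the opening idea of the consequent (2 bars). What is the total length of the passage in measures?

Basic parallel period: 4 + 4 = 8 bars.
8 (basic form) + 1 (link) + 2 (extra statement) = 11.

11 measures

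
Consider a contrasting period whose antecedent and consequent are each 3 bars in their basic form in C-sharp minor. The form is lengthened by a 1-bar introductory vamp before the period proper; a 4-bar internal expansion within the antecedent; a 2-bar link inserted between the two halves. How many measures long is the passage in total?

13 measures

Basic contrasting period: 3 + 3 = 6 bars.
6 (basic form) + 1 (introduction) + 4 (internal expansion) + 2 (link) = 13.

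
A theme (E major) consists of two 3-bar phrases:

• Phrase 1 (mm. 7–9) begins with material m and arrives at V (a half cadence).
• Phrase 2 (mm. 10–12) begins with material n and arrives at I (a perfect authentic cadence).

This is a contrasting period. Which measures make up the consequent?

measures 10–12

The phrase ending with the weaker cadence (half cadence) is the antecedent; the one ending more conclusively (perfect authentic cadence) is the consequent. The consequent is measures 10–12.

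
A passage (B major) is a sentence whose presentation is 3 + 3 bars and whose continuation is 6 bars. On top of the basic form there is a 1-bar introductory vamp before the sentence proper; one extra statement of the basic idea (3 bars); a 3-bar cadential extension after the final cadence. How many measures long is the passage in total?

Basic sentence: 3 + 3 + 6 = 12 bars.
12 (basic form) + 1 (introduction) + 3 (extra statement) + 3 (cadential extension) = 19.

19 measures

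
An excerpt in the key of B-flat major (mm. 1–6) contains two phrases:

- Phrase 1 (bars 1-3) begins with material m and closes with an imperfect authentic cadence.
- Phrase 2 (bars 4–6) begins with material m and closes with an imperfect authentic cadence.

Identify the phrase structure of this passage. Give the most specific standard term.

Both phrases have the same opening (m) and the same cadence (imperfect authentic cadence): the second is a restatement, not a consequent, so this is a repeated phrase rather than a period.

repeated phrase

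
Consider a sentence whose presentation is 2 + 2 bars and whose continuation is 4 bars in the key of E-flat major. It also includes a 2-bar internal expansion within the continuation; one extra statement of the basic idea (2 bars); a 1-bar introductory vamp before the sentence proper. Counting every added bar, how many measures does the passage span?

Basic sentence: 2 + 2 + 4 = 8 bars.
8 (basic form) + 2 (internal expansion) + 2 (extra statement) + 1 (introduction) = 13.

13 measures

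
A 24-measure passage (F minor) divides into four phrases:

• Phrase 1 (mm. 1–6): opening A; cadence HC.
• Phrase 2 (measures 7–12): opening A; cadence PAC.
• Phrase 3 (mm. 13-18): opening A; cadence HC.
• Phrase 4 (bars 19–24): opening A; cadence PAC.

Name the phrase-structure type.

repeated period

The cadence pattern HC–PAC–HC–PAC is weak–strong twice, and phrases 3–4 restate phrases 1–2: a period heard twice, not a double period (which would end weakly at phrase 2).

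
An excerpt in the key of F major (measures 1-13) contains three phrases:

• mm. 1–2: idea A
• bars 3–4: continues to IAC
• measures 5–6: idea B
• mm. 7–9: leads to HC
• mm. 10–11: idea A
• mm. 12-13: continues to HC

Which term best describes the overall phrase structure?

The final phrase closes with a half cadence, which is not stronger than the preceding half cadence; the 3 phrases lack an overall antecedent–consequent design and so form a phrase group.

phrase group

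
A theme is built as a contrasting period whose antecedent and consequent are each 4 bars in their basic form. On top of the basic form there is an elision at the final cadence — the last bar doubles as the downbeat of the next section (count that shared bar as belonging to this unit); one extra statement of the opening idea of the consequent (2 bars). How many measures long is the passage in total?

10 measures

Basic contrasting period: 4 + 4 = 8 bars.
8 (basic form) + 2 (extra statement) = 10.
The elision shares a bar with the next section but does not change this unit's count.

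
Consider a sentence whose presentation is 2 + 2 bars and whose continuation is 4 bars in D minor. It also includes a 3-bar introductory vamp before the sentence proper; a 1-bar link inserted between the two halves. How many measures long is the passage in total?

12 measures

Basic sentence: 2 + 2 + 4 = 8 bars.
8 (basic form) + 3 (introduction) + 1 (link) = 12.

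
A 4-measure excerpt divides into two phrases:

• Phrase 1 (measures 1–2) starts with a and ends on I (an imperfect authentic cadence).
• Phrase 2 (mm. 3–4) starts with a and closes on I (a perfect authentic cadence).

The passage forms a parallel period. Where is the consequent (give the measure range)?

The antecedent is the phrase ending with the weaker cadence (imperfect authentic cadence, phrase 1) and the consequent the one ending more conclusively (perfect authentic cadence, phrase 2); the consequent is mm. 3–4.

measures 3–4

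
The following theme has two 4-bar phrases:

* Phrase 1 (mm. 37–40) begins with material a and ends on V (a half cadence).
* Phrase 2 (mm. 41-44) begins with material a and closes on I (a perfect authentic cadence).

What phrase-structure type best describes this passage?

parallel period

Phrase 1 ends with a half cadence (weaker) and phrase 2 with a perfect authentic cadence (stronger): antecedent + consequent = a period.
The two phrases open with the same material (a / a), so the period is parallel.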